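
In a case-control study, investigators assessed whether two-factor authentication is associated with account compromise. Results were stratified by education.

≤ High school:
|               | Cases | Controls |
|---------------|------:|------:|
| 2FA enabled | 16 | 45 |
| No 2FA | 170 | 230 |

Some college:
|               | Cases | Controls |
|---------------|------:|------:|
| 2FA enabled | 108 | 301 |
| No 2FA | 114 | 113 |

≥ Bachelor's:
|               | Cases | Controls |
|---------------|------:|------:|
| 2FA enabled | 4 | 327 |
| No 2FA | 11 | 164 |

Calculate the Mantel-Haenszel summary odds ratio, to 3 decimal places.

0.367

OR_MH = Σ(aᵢdᵢ/nᵢ) / Σ(bᵢcᵢ/nᵢ), where nᵢ is the stratum total.
Stratum 1 (≤ High school): n = 461; a·d/n = 16·230/461 = 7.9826; b·c/n = 45·170/461 = 16.5944
Stratum 2 (Some college): n = 636; a·d/n = 108·113/636 = 19.1887; b·c/n = 301·114/636 = 53.9528
Stratum 3 (≥ Bachelor's): n = 506; a·d/n = 4·164/506 = 1.2964; b·c/n = 327·11/506 = 7.1087
OR_MH = (7.9826 + 19.1887 + 1.2964) / (16.5944 + 53.9528 + 7.1087) = 28.4678 / 77.6559 = 0.36659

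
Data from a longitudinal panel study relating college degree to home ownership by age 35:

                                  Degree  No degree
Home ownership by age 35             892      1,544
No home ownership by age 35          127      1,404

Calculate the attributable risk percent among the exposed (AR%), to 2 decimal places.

Reading the table with exposure as columns: a = 892 (Degree, case), b = 127 (Degree, non-case), c = 1544 (No degree, case), d = 1404.
Risk in exposed = 892/1019 = 0.87537; risk in unexposed = 1544/2948 = 0.52374.
RR = 0.87537/0.52374 = 1.67136
AR% = (RR − 1)/RR × 100 = (1.67136 − 1)/1.67136 × 100 = 40.1686%

40.17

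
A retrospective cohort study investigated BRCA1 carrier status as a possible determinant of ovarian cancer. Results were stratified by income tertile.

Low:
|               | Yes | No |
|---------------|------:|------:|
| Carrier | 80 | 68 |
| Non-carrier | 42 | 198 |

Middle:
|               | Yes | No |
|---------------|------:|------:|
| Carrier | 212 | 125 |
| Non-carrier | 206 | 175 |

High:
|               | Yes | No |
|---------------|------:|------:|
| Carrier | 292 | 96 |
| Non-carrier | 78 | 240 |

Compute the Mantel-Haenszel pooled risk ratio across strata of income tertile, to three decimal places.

RR_MH = Σ(aᵢ·n₀ᵢ/nᵢ) / Σ(cᵢ·n₁ᵢ/nᵢ), with n₁ᵢ = aᵢ+bᵢ (exposed), n₀ᵢ = cᵢ+dᵢ (unexposed), nᵢ = n₁ᵢ+n₀ᵢ.
Stratum 1 (Low): n₁ = 148, n₀ = 240, n = 388; a·n₀/n = 80·240/388 = 49.4845; c·n₁/n = 42·148/388 = 16.0206
Stratum 2 (Middle): n₁ = 337, n₀ = 381, n = 718; a·n₀/n = 212·381/718 = 112.4958; c·n₁/n = 206·337/718 = 96.6880
Stratum 3 (High): n₁ = 388, n₀ = 318, n = 706; a·n₀/n = 292·318/706 = 131.5241; c·n₁/n = 78·388/706 = 42.8669
RR_MH = (49.4845 + 112.4958 + 131.5241) / (16.0206 + 96.6880 + 42.8669) = 293.5044 / 155.5755 = 1.88657

1.887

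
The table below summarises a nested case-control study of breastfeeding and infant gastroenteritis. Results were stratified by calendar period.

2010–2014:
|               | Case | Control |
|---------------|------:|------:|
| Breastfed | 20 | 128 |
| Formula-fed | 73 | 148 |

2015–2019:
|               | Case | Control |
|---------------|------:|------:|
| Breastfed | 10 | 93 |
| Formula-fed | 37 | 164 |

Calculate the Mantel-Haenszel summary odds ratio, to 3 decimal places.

0.366

OR_MH = Σ(aᵢdᵢ/nᵢ) / Σ(bᵢcᵢ/nᵢ), where nᵢ is the stratum total.
Stratum 1 (2010–2014): n = 369; a·d/n = 20·148/369 = 8.0217; b·c/n = 128·73/369 = 25.3225
Stratum 2 (2015–2019): n = 304; a·d/n = 10·164/304 = 5.3947; b·c/n = 93·37/304 = 11.3191
OR_MH = (8.0217 + 5.3947) / (25.3225 + 11.3191) = 13.4164 / 36.6416 = 0.36615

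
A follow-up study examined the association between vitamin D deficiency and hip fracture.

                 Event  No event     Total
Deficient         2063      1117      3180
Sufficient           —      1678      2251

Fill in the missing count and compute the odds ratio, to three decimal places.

5.409

The missing cell is in the unexposed row: 2251 − 1678 = 573.
So a = 2063, b = 1117, c = 573, d = 1678.
OR = (a·d)/(b·c) = (2063 × 1678) / (1117 × 573) = 3461714 / 640041 = 5.40858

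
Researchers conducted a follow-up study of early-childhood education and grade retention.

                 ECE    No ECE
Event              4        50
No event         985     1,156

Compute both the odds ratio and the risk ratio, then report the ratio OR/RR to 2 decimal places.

0.96

Reading the table with exposure as columns: a = 4 (ECE, case), b = 985 (ECE, non-case), c = 50 (No ECE, case), d = 1156.
OR = (4·1156)/(985·50) = 4624/49250 = 0.09389
Risk in exposed = 4/989 = 0.00404; risk in unexposed = 50/1206 = 0.04146; RR = 0.09755
OR/RR = 0.09389 / 0.09755 = 0.96243
The outcome is rare in both groups, so OR ≈ RR (ratio near 1).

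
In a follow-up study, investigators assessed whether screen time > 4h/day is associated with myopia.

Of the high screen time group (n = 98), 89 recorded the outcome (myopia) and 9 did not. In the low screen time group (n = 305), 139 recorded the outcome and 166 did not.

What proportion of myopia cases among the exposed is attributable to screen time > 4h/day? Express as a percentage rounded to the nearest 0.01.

From the description: a = 89, b = 9, c = 139, d = 166.
Risk in exposed = 89/98 = 0.90816; risk in unexposed = 139/305 = 0.45574.
RR = 0.90816/0.45574 = 1.99273
AR% = (RR − 1)/RR × 100 = (1.99273 − 1)/1.99273 × 100 = 49.8176%

49.82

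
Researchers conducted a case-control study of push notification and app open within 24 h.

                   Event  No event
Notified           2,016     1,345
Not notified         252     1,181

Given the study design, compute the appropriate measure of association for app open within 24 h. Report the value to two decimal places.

7.02

Cells: a = 2016, b = 1345, c = 252, d = 1181.
This is a case-control study: participants were sampled on outcome status, so risks in the source population cannot be estimated directly — relative risk is not valid here. The odds ratio is the appropriate measure.
OR = (a·d)/(b·c) = (2016 × 1181) / (1345 × 252) = 2380896 / 338940 = 7.02454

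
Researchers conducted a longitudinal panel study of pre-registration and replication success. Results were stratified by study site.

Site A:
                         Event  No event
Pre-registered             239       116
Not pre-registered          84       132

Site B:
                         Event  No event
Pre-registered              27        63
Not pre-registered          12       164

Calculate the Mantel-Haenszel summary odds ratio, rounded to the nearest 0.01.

3.61

OR_MH = Σ(aᵢdᵢ/nᵢ) / Σ(bᵢcᵢ/nᵢ), where nᵢ is the stratum total.
Stratum 1 (Site A): n = 571; a·d/n = 239·132/571 = 55.2504; b·c/n = 116·84/571 = 17.0648
Stratum 2 (Site B): n = 266; a·d/n = 27·164/266 = 16.6466; b·c/n = 63·12/266 = 2.8421
OR_MH = (55.2504 + 16.6466) / (17.0648 + 2.8421) = 71.8971 / 19.9069 = 3.61166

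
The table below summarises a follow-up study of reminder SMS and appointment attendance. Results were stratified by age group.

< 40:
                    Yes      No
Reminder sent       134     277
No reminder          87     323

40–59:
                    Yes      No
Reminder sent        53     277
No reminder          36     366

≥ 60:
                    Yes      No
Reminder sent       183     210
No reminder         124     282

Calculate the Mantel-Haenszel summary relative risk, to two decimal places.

1.57

RR_MH = Σ(aᵢ·n₀ᵢ/nᵢ) / Σ(cᵢ·n₁ᵢ/nᵢ), with n₁ᵢ = aᵢ+bᵢ (exposed), n₀ᵢ = cᵢ+dᵢ (unexposed), nᵢ = n₁ᵢ+n₀ᵢ.
Stratum 1 (< 40): n₁ = 411, n₀ = 410, n = 821; a·n₀/n = 134·410/821 = 66.9184; c·n₁/n = 87·411/821 = 43.5530
Stratum 2 (40–59): n₁ = 330, n₀ = 402, n = 732; a·n₀/n = 53·402/732 = 29.1066; c·n₁/n = 36·330/732 = 16.2295
Stratum 3 (≥ 60): n₁ = 393, n₀ = 406, n = 799; a·n₀/n = 183·406/799 = 92.9887; c·n₁/n = 124·393/799 = 60.9912
RR_MH = (66.9184 + 29.1066 + 92.9887) / (43.5530 + 16.2295 + 60.9912) = 189.0137 / 120.7737 = 1.56502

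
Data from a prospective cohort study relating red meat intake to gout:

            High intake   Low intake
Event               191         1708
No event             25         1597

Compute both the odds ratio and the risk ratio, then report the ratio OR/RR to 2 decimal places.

4.17

Reading the table with exposure as columns: a = 191 (High intake, case), b = 25 (High intake, non-case), c = 1708 (Low intake, case), d = 1597.
OR = (191·1597)/(25·1708) = 305027/42700 = 7.14349
Risk in exposed = 191/216 = 0.88426; risk in unexposed = 1708/3305 = 0.51679; RR = 1.71105
OR/RR = 7.14349 / 1.71105 = 4.17491
The outcome is not rare, so the OR lies further from 1 than the RR.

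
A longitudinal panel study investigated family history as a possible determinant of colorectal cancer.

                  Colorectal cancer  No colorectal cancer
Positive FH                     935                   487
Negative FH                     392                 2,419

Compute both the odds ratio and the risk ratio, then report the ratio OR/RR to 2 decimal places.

Cells: a = 935, b = 487, c = 392, d = 2419.
OR = (935·2419)/(487·392) = 2261765/190904 = 11.84766
Risk in exposed = 935/1422 = 0.65752; risk in unexposed = 392/2811 = 0.13945; RR = 4.71506
OR/RR = 11.84766 / 4.71506 = 2.51273
The outcome is not rare, so the OR lies further from 1 than the RR.

2.51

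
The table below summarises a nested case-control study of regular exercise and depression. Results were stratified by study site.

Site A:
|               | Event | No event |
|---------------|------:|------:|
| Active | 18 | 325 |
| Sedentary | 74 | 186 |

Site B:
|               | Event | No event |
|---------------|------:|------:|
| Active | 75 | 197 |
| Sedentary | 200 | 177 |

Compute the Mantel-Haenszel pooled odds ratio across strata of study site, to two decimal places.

0.26

OR_MH = Σ(aᵢdᵢ/nᵢ) / Σ(bᵢcᵢ/nᵢ), where nᵢ is the stratum total.
Stratum 1 (Site A): n = 603; a·d/n = 18·186/603 = 5.5522; b·c/n = 325·74/603 = 39.8839
Stratum 2 (Site B): n = 649; a·d/n = 75·177/649 = 20.4545; b·c/n = 197·200/649 = 60.7088
OR_MH = (5.5522 + 20.4545) / (39.8839 + 60.7088) = 26.0068 / 100.5927 = 0.25854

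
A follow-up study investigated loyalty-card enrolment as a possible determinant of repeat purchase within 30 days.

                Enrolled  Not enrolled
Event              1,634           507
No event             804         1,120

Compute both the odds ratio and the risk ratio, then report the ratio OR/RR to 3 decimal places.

2.087

Reading the table with exposure as columns: a = 1634 (Enrolled, case), b = 804 (Enrolled, non-case), c = 507 (Not enrolled, case), d = 1120.
OR = (1634·1120)/(804·507) = 1830080/407628 = 4.48958
Risk in exposed = 1634/2438 = 0.67022; risk in unexposed = 507/1627 = 0.31162; RR = 2.15079
OR/RR = 4.48958 / 2.15079 = 2.08741
The outcome is not rare, so the OR lies further from 1 than the RR.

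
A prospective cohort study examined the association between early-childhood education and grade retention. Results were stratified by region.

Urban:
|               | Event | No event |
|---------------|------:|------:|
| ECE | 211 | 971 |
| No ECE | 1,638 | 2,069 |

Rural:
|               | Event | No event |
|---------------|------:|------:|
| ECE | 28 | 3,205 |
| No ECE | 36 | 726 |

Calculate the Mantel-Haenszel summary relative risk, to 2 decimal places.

0.39

RR_MH = Σ(aᵢ·n₀ᵢ/nᵢ) / Σ(cᵢ·n₁ᵢ/nᵢ), with n₁ᵢ = aᵢ+bᵢ (exposed), n₀ᵢ = cᵢ+dᵢ (unexposed), nᵢ = n₁ᵢ+n₀ᵢ.
Stratum 1 (Urban): n₁ = 1182, n₀ = 3707, n = 4889; a·n₀/n = 211·3707/4889 = 159.9871; c·n₁/n = 1638·1182/4889 = 396.0147
Stratum 2 (Rural): n₁ = 3233, n₀ = 762, n = 3995; a·n₀/n = 28·762/3995 = 5.3407; c·n₁/n = 36·3233/3995 = 29.1334
RR_MH = (159.9871 + 5.3407) / (396.0147 + 29.1334) = 165.3278 / 425.1481 = 0.38887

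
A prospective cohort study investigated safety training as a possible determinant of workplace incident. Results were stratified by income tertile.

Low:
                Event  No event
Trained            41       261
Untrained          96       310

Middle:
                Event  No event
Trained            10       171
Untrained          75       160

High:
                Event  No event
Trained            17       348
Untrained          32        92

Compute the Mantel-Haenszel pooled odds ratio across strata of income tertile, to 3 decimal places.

OR_MH = Σ(aᵢdᵢ/nᵢ) / Σ(bᵢcᵢ/nᵢ), where nᵢ is the stratum total.
Stratum 1 (Low): n = 708; a·d/n = 41·310/708 = 17.9520; b·c/n = 261·96/708 = 35.3898
Stratum 2 (Middle): n = 416; a·d/n = 10·160/416 = 3.8462; b·c/n = 171·75/416 = 30.8293
Stratum 3 (High): n = 489; a·d/n = 17·92/489 = 3.1984; b·c/n = 348·32/489 = 22.7730
OR_MH = (17.9520 + 3.8462 + 3.1984) / (35.3898 + 30.8293 + 22.7730) = 24.9965 / 88.9922 = 0.28088

0.281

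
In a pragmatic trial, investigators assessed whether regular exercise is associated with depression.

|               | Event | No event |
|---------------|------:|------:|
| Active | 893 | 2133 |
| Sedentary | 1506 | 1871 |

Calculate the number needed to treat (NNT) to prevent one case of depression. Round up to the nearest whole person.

Risk in treated group = 893/3026 = 0.29511; risk in control = 1506/3377 = 0.44596.
Absolute risk reduction = 0.44596 − 0.29511 = 0.15085
NNT = 1 / ARR = 1 / 0.15085 = 6.629 → round up → 7

7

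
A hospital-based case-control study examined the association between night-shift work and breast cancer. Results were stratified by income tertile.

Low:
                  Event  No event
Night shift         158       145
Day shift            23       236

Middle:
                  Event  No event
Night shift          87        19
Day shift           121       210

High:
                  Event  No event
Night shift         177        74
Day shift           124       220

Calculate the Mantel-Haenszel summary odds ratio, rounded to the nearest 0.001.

OR_MH = Σ(aᵢdᵢ/nᵢ) / Σ(bᵢcᵢ/nᵢ), where nᵢ is the stratum total.
Stratum 1 (Low): n = 562; a·d/n = 158·236/562 = 66.3488; b·c/n = 145·23/562 = 5.9342
Stratum 2 (Middle): n = 437; a·d/n = 87·210/437 = 41.8078; b·c/n = 19·121/437 = 5.2609
Stratum 3 (High): n = 595; a·d/n = 177·220/595 = 65.4454; b·c/n = 74·124/595 = 15.4218
OR_MH = (66.3488 + 41.8078 + 65.4454) / (5.9342 + 5.2609 + 15.4218) = 173.6019 / 26.6169 = 6.52225

6.522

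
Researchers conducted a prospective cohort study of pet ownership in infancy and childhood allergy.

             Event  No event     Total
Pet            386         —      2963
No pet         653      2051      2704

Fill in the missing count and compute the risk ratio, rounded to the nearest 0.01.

The missing cell is in the exposed row: 2963 − 386 = 2577.
So a = 386, b = 2577, c = 653, d = 2051.
RR = [a/(a+b)] / [c/(c+d)] = (386/2963) / (653/2704) = 0.13027/0.24149 = 0.53945

0.54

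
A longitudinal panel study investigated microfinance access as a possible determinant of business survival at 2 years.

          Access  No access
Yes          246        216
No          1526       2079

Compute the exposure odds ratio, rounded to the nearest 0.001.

1.552

Reading the table with exposure as columns: a = 246 (Access, case), b = 1526 (Access, non-case), c = 216 (No access, case), d = 2079.
OR = (a·d)/(b·c) = (246 × 2079) / (1526 × 216) = 511434 / 329616 = 1.55161
The odds of business survival at 2 years are about 1.55 times as high in the access group.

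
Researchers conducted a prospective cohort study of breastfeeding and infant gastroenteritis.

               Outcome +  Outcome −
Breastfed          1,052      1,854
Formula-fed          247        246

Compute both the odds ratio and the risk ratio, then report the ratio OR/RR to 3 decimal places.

0.782

Cells: a = 1052, b = 1854, c = 247, d = 246.
OR = (1052·246)/(1854·247) = 258792/457938 = 0.56512
Risk in exposed = 1052/2906 = 0.36201; risk in unexposed = 247/493 = 0.50101; RR = 0.72255
OR/RR = 0.56512 / 0.72255 = 0.78212
The outcome is not rare, so the OR lies further from 1 than the RR.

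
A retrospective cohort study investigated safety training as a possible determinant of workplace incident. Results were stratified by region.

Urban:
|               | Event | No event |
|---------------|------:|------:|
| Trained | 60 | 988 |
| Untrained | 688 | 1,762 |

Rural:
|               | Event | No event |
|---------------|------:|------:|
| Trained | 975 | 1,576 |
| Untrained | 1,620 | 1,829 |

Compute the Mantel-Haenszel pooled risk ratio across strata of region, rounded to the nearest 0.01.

0.67

RR_MH = Σ(aᵢ·n₀ᵢ/nᵢ) / Σ(cᵢ·n₁ᵢ/nᵢ), with n₁ᵢ = aᵢ+bᵢ (exposed), n₀ᵢ = cᵢ+dᵢ (unexposed), nᵢ = n₁ᵢ+n₀ᵢ.
Stratum 1 (Urban): n₁ = 1048, n₀ = 2450, n = 3498; a·n₀/n = 60·2450/3498 = 42.0240; c·n₁/n = 688·1048/3498 = 206.1246
Stratum 2 (Rural): n₁ = 2551, n₀ = 3449, n = 6000; a·n₀/n = 975·3449/6000 = 560.4625; c·n₁/n = 1620·2551/6000 = 688.7700
RR_MH = (42.0240 + 560.4625) / (206.1246 + 688.7700) = 602.4865 / 894.8946 = 0.67325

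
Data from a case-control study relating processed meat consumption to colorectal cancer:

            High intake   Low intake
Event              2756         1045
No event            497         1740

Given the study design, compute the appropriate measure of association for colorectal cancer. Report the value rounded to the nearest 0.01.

Reading the table with exposure as columns: a = 2756 (High intake, case), b = 497 (High intake, non-case), c = 1045 (Low intake, case), d = 1740.
This is a case-control study: participants were sampled on outcome status, so risks in the source population cannot be estimated directly — relative risk is not valid here. The odds ratio is the appropriate measure.
OR = (a·d)/(b·c) = (2756 × 1740) / (497 × 1045) = 4795440 / 519365 = 9.23328

9.23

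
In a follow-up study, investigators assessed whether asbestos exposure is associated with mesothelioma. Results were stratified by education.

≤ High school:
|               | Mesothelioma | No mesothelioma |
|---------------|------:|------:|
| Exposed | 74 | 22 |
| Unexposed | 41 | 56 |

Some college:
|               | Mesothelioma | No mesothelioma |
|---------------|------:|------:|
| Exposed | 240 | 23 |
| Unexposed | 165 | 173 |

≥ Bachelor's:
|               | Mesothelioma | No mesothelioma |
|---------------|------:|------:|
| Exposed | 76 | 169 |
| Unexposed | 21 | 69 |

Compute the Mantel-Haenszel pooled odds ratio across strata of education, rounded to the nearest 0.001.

4.921

OR_MH = Σ(aᵢdᵢ/nᵢ) / Σ(bᵢcᵢ/nᵢ), where nᵢ is the stratum total.
Stratum 1 (≤ High school): n = 193; a·d/n = 74·56/193 = 21.4715; b·c/n = 22·41/193 = 4.6736
Stratum 2 (Some college): n = 601; a·d/n = 240·173/601 = 69.0849; b·c/n = 23·165/601 = 6.3145
Stratum 3 (≥ Bachelor's): n = 335; a·d/n = 76·69/335 = 15.6537; b·c/n = 169·21/335 = 10.5940
OR_MH = (21.4715 + 69.0849 + 15.6537) / (4.6736 + 6.3145 + 10.5940) = 106.2101 / 21.5821 = 4.92122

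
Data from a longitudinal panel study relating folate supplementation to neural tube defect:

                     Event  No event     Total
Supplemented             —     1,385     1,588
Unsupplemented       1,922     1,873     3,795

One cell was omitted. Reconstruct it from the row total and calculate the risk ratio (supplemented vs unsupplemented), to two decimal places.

The missing cell is in the exposed row: 1588 − 1385 = 203.
So a = 203, b = 1385, c = 1922, d = 1873.
RR = [a/(a+b)] / [c/(c+d)] = (203/1588) / (1922/3795) = 0.12783/0.50646 = 0.25241

0.25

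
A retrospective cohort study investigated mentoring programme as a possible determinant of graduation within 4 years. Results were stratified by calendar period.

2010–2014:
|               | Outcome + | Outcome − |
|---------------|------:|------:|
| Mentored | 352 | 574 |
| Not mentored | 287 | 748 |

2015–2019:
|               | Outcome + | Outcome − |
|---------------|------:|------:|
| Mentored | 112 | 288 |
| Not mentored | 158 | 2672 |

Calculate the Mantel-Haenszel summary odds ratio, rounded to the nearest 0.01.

OR_MH = Σ(aᵢdᵢ/nᵢ) / Σ(bᵢcᵢ/nᵢ), where nᵢ is the stratum total.
Stratum 1 (2010–2014): n = 1961; a·d/n = 352·748/1961 = 134.2662; b·c/n = 574·287/1961 = 84.0071
Stratum 2 (2015–2019): n = 3230; a·d/n = 112·2672/3230 = 92.6514; b·c/n = 288·158/3230 = 14.0879
OR_MH = (134.2662 + 92.6514) / (84.0071 + 14.0879) = 226.9176 / 98.0951 = 2.31324

2.31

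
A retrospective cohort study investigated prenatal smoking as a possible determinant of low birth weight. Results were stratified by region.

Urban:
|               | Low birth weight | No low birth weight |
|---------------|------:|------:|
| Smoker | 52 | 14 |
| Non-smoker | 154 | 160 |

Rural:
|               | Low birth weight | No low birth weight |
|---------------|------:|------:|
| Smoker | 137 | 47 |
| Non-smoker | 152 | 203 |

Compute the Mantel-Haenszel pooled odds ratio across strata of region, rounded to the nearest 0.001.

OR_MH = Σ(aᵢdᵢ/nᵢ) / Σ(bᵢcᵢ/nᵢ), where nᵢ is the stratum total.
Stratum 1 (Urban): n = 380; a·d/n = 52·160/380 = 21.8947; b·c/n = 14·154/380 = 5.6737
Stratum 2 (Rural): n = 539; a·d/n = 137·203/539 = 51.5974; b·c/n = 47·152/539 = 13.2542
OR_MH = (21.8947 + 51.5974) / (5.6737 + 13.2542) = 73.4921 / 18.9279 = 3.88275

3.883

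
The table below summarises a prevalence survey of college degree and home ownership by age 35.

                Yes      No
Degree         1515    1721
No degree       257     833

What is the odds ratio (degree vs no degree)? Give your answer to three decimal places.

2.853

Cells: a = 1515, b = 1721, c = 257, d = 833.
OR = (a·d)/(b·c) = (1515 × 833) / (1721 × 257) = 1261995 / 442297 = 2.85328
The odds of home ownership by age 35 are about 2.85 times as high in the degree group.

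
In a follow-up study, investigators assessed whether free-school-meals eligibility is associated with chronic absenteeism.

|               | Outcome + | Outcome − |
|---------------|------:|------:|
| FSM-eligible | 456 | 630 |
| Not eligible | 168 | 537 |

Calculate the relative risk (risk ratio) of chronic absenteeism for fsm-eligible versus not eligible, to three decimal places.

Cells: a = 456, b = 630, c = 168, d = 537.
Risk in exposed = 456/1086 = 0.41989; risk in unexposed = 168/705 = 0.23830.
RR = 0.41989 / 0.23830 = 1.76204
The risk among the exposed is 1.76 times that among the unexposed.

1.762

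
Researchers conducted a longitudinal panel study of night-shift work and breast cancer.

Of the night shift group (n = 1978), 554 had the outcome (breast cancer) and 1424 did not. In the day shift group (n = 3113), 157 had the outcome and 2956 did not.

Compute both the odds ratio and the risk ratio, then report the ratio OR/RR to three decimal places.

1.319

From the description: a = 554, b = 1424, c = 157, d = 2956.
OR = (554·2956)/(1424·157) = 1637624/223568 = 7.32495
Risk in exposed = 554/1978 = 0.28008; risk in unexposed = 157/3113 = 0.05043; RR = 5.55345
OR/RR = 7.32495 / 5.55345 = 1.31899
The outcome is not rare, so the OR lies further from 1 than the RR.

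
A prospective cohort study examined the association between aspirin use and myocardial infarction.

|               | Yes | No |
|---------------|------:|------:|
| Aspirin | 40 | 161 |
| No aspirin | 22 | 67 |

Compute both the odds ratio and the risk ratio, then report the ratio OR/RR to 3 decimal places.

Cells: a = 40, b = 161, c = 22, d = 67.
OR = (40·67)/(161·22) = 2680/3542 = 0.75663
Risk in exposed = 40/201 = 0.19900; risk in unexposed = 22/89 = 0.24719; RR = 0.80507
OR/RR = 0.75663 / 0.80507 = 0.93984
The outcome is not rare, so the OR lies further from 1 than the RR.

0.940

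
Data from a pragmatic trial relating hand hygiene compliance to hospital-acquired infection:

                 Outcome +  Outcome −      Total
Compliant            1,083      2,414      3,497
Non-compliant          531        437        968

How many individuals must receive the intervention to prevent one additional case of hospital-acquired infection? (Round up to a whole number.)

5

Risk in treated group = 1083/3497 = 0.30969; risk in control = 531/968 = 0.54855.
Absolute risk reduction = 0.54855 − 0.30969 = 0.23886
NNT = 1 / ARR = 1 / 0.23886 = 4.187 → round up → 5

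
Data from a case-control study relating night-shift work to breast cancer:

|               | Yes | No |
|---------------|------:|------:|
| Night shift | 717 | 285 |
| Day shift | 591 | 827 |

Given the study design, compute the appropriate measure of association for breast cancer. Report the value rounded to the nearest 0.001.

Cells: a = 717, b = 285, c = 591, d = 827.
This is a case-control study: participants were sampled on outcome status, so risks in the source population cannot be estimated directly — relative risk is not valid here. The odds ratio is the appropriate measure.
OR = (a·d)/(b·c) = (717 × 827) / (285 × 591) = 592959 / 168435 = 3.52040

3.520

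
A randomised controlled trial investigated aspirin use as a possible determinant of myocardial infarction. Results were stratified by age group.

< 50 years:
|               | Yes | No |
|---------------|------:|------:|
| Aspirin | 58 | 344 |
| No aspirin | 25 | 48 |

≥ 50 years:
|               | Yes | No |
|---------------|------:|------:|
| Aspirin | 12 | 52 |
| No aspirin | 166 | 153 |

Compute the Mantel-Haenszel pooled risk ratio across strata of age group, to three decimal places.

0.387

RR_MH = Σ(aᵢ·n₀ᵢ/nᵢ) / Σ(cᵢ·n₁ᵢ/nᵢ), with n₁ᵢ = aᵢ+bᵢ (exposed), n₀ᵢ = cᵢ+dᵢ (unexposed), nᵢ = n₁ᵢ+n₀ᵢ.
Stratum 1 (< 50 years): n₁ = 402, n₀ = 73, n = 475; a·n₀/n = 58·73/475 = 8.9137; c·n₁/n = 25·402/475 = 21.1579
Stratum 2 (≥ 50 years): n₁ = 64, n₀ = 319, n = 383; a·n₀/n = 12·319/383 = 9.9948; c·n₁/n = 166·64/383 = 27.7389
RR_MH = (8.9137 + 9.9948) / (21.1579 + 27.7389) = 18.9085 / 48.8968 = 0.38670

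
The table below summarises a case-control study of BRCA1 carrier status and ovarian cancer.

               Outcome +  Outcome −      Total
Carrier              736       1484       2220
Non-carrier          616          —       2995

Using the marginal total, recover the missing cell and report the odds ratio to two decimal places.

1.92

The missing cell is in the unexposed row: 2995 − 616 = 2379.
So a = 736, b = 1484, c = 616, d = 2379.
OR = (a·d)/(b·c) = (736 × 2379) / (1484 × 616) = 1750944 / 914144 = 1.91539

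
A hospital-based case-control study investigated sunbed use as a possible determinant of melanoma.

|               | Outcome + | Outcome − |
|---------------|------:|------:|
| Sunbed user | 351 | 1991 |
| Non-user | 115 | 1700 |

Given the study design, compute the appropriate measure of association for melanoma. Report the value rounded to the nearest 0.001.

2.606

Cells: a = 351, b = 1991, c = 115, d = 1700.
This is a hospital-based case-control study: participants were sampled on outcome status, so risks in the source population cannot be estimated directly — relative risk is not valid here. The odds ratio is the appropriate measure.
OR = (a·d)/(b·c) = (351 × 1700) / (1991 × 115) = 596700 / 228965 = 2.60608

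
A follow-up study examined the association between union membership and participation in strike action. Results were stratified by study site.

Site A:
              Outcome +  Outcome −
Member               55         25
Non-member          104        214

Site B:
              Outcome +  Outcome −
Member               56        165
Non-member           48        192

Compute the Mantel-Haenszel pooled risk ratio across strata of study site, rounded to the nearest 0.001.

RR_MH = Σ(aᵢ·n₀ᵢ/nᵢ) / Σ(cᵢ·n₁ᵢ/nᵢ), with n₁ᵢ = aᵢ+bᵢ (exposed), n₀ᵢ = cᵢ+dᵢ (unexposed), nᵢ = n₁ᵢ+n₀ᵢ.
Stratum 1 (Site A): n₁ = 80, n₀ = 318, n = 398; a·n₀/n = 55·318/398 = 43.9447; c·n₁/n = 104·80/398 = 20.9045
Stratum 2 (Site B): n₁ = 221, n₀ = 240, n = 461; a·n₀/n = 56·240/461 = 29.1540; c·n₁/n = 48·221/461 = 23.0108
RR_MH = (43.9447 + 29.1540) / (20.9045 + 23.0108) = 73.0987 / 43.9154 = 1.66454

1.665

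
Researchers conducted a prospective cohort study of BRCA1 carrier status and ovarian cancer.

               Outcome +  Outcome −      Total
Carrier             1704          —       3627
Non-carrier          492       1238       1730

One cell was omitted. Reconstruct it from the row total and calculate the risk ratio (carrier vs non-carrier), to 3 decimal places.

1.652

The missing cell is in the exposed row: 3627 − 1704 = 1923.
So a = 1704, b = 1923, c = 492, d = 1238.
RR = [a/(a+b)] / [c/(c+d)] = (1704/3627) / (492/1730) = 0.46981/0.28439 = 1.65197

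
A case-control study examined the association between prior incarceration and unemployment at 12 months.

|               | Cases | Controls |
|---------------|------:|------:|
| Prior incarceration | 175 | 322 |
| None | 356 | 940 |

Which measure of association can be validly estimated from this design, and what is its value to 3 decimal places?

1.435

Cells: a = 175, b = 322, c = 356, d = 940.
This is a case-control study: participants were sampled on outcome status, so risks in the source population cannot be estimated directly — relative risk is not valid here. The odds ratio is the appropriate measure.
OR = (a·d)/(b·c) = (175 × 940) / (322 × 356) = 164500 / 114632 = 1.43503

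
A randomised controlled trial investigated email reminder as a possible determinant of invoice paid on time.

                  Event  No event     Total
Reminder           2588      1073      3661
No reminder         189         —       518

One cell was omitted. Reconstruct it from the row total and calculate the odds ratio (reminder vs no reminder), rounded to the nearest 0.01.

4.20

The missing cell is in the unexposed row: 518 − 189 = 329.
So a = 2588, b = 1073, c = 189, d = 329.
OR = (a·d)/(b·c) = (2588 × 329) / (1073 × 189) = 851452 / 202797 = 4.19854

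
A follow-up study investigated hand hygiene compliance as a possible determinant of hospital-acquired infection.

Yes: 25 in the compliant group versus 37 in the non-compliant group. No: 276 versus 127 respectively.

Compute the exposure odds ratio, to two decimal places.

0.31

From the description: a = 25, b = 276, c = 37, d = 127.
OR = (a·d)/(b·c) = (25 × 127) / (276 × 37) = 3175 / 10212 = 0.31091
Exposure is associated with lower odds of hospital-acquired infection (OR = 0.31 < 1).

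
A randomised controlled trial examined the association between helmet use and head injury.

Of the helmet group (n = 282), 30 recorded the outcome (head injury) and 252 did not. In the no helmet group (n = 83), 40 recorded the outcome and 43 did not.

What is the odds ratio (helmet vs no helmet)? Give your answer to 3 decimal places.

From the description: a = 30, b = 252, c = 40, d = 43.
OR = (a·d)/(b·c) = (30 × 43) / (252 × 40) = 1290 / 10080 = 0.12798
Exposure is associated with lower odds of head injury (OR = 0.13 < 1).

0.128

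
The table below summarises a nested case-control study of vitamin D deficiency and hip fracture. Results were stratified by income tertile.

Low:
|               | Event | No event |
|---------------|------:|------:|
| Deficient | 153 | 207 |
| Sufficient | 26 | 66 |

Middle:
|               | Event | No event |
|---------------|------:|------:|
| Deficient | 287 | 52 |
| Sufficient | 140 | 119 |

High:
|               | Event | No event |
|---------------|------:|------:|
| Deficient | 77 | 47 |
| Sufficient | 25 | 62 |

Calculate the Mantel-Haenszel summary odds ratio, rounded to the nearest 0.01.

3.44

OR_MH = Σ(aᵢdᵢ/nᵢ) / Σ(bᵢcᵢ/nᵢ), where nᵢ is the stratum total.
Stratum 1 (Low): n = 452; a·d/n = 153·66/452 = 22.3407; b·c/n = 207·26/452 = 11.9071
Stratum 2 (Middle): n = 598; a·d/n = 287·119/598 = 57.1120; b·c/n = 52·140/598 = 12.1739
Stratum 3 (High): n = 211; a·d/n = 77·62/211 = 22.6256; b·c/n = 47·25/211 = 5.5687
OR_MH = (22.3407 + 57.1120 + 22.6256) / (11.9071 + 12.1739 + 5.5687) = 102.0783 / 29.6497 = 3.44281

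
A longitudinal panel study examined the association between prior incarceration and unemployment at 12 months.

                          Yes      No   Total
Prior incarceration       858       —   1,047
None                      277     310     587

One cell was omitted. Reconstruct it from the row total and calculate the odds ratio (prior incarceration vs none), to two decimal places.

5.08

The missing cell is in the exposed row: 1047 − 858 = 189.
So a = 858, b = 189, c = 277, d = 310.
OR = (a·d)/(b·c) = (858 × 310) / (189 × 277) = 265980 / 52353 = 5.08051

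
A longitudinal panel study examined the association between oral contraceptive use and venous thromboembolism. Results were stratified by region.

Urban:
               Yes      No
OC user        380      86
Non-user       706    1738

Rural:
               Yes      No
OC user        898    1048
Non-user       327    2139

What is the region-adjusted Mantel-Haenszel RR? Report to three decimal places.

3.191

RR_MH = Σ(aᵢ·n₀ᵢ/nᵢ) / Σ(cᵢ·n₁ᵢ/nᵢ), with n₁ᵢ = aᵢ+bᵢ (exposed), n₀ᵢ = cᵢ+dᵢ (unexposed), nᵢ = n₁ᵢ+n₀ᵢ.
Stratum 1 (Urban): n₁ = 466, n₀ = 2444, n = 2910; a·n₀/n = 380·2444/2910 = 319.1478; c·n₁/n = 706·466/2910 = 113.0570
Stratum 2 (Rural): n₁ = 1946, n₀ = 2466, n = 4412; a·n₀/n = 898·2466/4412 = 501.9193; c·n₁/n = 327·1946/4412 = 144.2298
RR_MH = (319.1478 + 501.9193) / (113.0570 + 144.2298) = 821.0671 / 257.2869 = 3.19125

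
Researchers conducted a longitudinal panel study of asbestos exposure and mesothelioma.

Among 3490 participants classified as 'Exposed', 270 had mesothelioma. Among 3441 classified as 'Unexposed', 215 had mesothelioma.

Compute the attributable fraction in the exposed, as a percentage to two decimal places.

19.24

From the description: a = 270, b = 3220, c = 215, d = 3226.
Risk in exposed = 270/3490 = 0.07736; risk in unexposed = 215/3441 = 0.06248.
RR = 0.07736/0.06248 = 1.23818
AR% = (RR − 1)/RR × 100 = (1.23818 − 1)/1.23818 × 100 = 19.2364%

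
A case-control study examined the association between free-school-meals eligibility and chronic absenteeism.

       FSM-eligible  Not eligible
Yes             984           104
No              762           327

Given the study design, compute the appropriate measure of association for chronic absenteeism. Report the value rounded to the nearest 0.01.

4.06

Reading the table with exposure as columns: a = 984 (FSM-eligible, case), b = 762 (FSM-eligible, non-case), c = 104 (Not eligible, case), d = 327.
This is a case-control study: participants were sampled on outcome status, so risks in the source population cannot be estimated directly — relative risk is not valid here. The odds ratio is the appropriate measure.
OR = (a·d)/(b·c) = (984 × 327) / (762 × 104) = 321768 / 79248 = 4.06027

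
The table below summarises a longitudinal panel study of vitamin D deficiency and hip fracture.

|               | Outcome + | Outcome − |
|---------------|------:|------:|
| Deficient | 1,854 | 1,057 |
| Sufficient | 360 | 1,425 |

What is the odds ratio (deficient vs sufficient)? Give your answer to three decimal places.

Cells: a = 1854, b = 1057, c = 360, d = 1425.
OR = (a·d)/(b·c) = (1854 × 1425) / (1057 × 360) = 2641950 / 380520 = 6.94300
The odds of hip fracture are about 6.94 times as high in the deficient group.

6.943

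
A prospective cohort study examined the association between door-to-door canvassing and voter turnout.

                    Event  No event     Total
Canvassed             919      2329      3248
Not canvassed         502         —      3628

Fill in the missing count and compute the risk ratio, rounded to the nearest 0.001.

2.045

The missing cell is in the unexposed row: 3628 − 502 = 3126.
So a = 919, b = 2329, c = 502, d = 3126.
RR = [a/(a+b)] / [c/(c+d)] = (919/3248) / (502/3628) = 0.28294/0.13837 = 2.04486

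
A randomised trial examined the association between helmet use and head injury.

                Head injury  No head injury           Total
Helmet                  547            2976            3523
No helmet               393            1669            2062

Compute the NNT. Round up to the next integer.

29

Risk in treated group = 547/3523 = 0.15527; risk in control = 393/2062 = 0.19059.
Absolute risk reduction = 0.19059 − 0.15527 = 0.03533
NNT = 1 / ARR = 1 / 0.03533 = 28.308 → round up → 29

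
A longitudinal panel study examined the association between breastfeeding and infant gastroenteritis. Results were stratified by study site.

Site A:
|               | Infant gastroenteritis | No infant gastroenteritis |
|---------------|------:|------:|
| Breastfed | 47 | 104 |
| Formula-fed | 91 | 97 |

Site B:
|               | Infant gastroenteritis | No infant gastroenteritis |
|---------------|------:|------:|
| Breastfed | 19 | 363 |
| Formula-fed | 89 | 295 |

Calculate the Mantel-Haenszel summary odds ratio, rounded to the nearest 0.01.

0.30

OR_MH = Σ(aᵢdᵢ/nᵢ) / Σ(bᵢcᵢ/nᵢ), where nᵢ is the stratum total.
Stratum 1 (Site A): n = 339; a·d/n = 47·97/339 = 13.4484; b·c/n = 104·91/339 = 27.9174
Stratum 2 (Site B): n = 766; a·d/n = 19·295/766 = 7.3172; b·c/n = 363·89/766 = 42.1762
OR_MH = (13.4484 + 7.3172) / (27.9174 + 42.1762) = 20.7656 / 70.0936 = 0.29626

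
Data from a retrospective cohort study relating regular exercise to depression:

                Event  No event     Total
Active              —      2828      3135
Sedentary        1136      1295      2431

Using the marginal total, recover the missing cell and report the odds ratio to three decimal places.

0.124

The missing cell is in the exposed row: 3135 − 2828 = 307.
So a = 307, b = 2828, c = 1136, d = 1295.
OR = (a·d)/(b·c) = (307 × 1295) / (2828 × 1136) = 397565 / 3212608 = 0.12375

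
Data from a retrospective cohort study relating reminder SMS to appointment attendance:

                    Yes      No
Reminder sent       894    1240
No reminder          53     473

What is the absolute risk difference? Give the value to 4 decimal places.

0.3182

Cells: a = 894, b = 1240, c = 53, d = 473.
Risk in exposed = 894/2134 = 0.418932; risk in unexposed = 53/526 = 0.100760.
Risk difference = 0.418932 − 0.100760 = 0.318171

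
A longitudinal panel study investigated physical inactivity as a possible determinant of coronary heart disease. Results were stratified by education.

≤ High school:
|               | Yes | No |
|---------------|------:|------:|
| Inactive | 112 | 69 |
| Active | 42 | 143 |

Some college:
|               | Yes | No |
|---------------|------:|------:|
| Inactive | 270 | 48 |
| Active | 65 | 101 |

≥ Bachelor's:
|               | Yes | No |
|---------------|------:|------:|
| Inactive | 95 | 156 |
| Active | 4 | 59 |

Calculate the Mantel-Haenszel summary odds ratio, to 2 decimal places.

7.21

OR_MH = Σ(aᵢdᵢ/nᵢ) / Σ(bᵢcᵢ/nᵢ), where nᵢ is the stratum total.
Stratum 1 (≤ High school): n = 366; a·d/n = 112·143/366 = 43.7596; b·c/n = 69·42/366 = 7.9180
Stratum 2 (Some college): n = 484; a·d/n = 270·101/484 = 56.3430; b·c/n = 48·65/484 = 6.4463
Stratum 3 (≥ Bachelor's): n = 314; a·d/n = 95·59/314 = 17.8503; b·c/n = 156·4/314 = 1.9873
OR_MH = (43.7596 + 56.3430 + 17.8503) / (7.9180 + 6.4463 + 1.9873) = 117.9529 / 16.3516 = 7.21355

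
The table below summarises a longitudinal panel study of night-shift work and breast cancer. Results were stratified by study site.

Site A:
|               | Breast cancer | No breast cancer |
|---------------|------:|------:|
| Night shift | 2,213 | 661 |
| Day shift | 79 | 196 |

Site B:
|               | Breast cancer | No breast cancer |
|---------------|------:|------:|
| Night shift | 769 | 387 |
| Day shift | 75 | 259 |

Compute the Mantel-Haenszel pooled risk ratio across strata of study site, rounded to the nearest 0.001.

RR_MH = Σ(aᵢ·n₀ᵢ/nᵢ) / Σ(cᵢ·n₁ᵢ/nᵢ), with n₁ᵢ = aᵢ+bᵢ (exposed), n₀ᵢ = cᵢ+dᵢ (unexposed), nᵢ = n₁ᵢ+n₀ᵢ.
Stratum 1 (Site A): n₁ = 2874, n₀ = 275, n = 3149; a·n₀/n = 2213·275/3149 = 193.2598; c·n₁/n = 79·2874/3149 = 72.1010
Stratum 2 (Site B): n₁ = 1156, n₀ = 334, n = 1490; a·n₀/n = 769·334/1490 = 172.3799; c·n₁/n = 75·1156/1490 = 58.1879
RR_MH = (193.2598 + 172.3799) / (72.1010 + 58.1879) = 365.6396 / 130.2889 = 2.80638

2.806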